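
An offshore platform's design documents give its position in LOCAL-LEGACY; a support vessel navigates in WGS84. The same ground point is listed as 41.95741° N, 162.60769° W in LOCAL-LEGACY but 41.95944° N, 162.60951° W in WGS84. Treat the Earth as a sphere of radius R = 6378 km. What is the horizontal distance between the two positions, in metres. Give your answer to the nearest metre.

Δφ = 41.95944° − 41.95741° = +0.00203°; Δλ = -162.60951° − -162.60769° = -0.00182°.
1° along a meridian = πR/180 = 111317 m.
ΔN = Δφ × 111317 = 226.0 m; ΔE = Δλ × 111317 × cos(41.95741°) = -0.00182 × 111317 × 0.743642 = -150.7 m.
Distance = √(ΔE² + ΔN²) = √((-150.7)² + 226.0²) = 271.6 m.

272 m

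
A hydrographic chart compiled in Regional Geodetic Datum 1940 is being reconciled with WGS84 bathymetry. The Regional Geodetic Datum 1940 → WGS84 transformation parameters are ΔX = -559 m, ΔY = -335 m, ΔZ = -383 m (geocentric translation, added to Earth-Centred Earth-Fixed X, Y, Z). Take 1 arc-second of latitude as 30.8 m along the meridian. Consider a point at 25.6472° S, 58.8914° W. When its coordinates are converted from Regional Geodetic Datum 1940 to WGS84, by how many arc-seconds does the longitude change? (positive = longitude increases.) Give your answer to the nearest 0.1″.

Δλ = -23.5″

sin φ = -0.432829, cos φ = 0.901476, sin λ = -0.856190, cos λ = 0.516662.
East component: ΔE = −sin λ·ΔX + cos λ·ΔY = −(-0.856190)(-559) + (0.516662)(-335) = -651.69 m.
1° of latitude spans 3600 × 30.80 = 110880 m; at latitude φ, 1° of longitude spans that × cos φ = 99955.7 m, so Δλ = -651.69 / 99955.7 × 3600 = -23.471″.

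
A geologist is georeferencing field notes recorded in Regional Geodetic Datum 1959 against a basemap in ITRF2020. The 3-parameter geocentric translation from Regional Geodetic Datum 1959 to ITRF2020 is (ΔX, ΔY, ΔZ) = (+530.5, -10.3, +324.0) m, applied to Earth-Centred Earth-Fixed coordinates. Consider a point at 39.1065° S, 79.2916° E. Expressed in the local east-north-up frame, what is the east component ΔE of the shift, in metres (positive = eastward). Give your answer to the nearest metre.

ΔE = -523 m

At φ = -39.1065°, λ = 79.2916°: sin φ = -0.630764, cos φ = 0.775975, sin λ = 0.982586, cos λ = 0.185811.
ΔE = −sin λ·ΔX + cos λ·ΔY = −(0.982586)·(530.5) + (0.185811)·(-10.3) = -523.18 m.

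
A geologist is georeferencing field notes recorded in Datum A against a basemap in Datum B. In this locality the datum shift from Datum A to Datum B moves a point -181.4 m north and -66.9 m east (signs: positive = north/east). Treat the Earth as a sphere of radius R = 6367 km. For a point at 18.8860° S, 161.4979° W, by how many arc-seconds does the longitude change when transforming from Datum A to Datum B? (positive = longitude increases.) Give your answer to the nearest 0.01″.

At latitude -18.8860°, cos φ = 0.946164.
One radian of longitude at latitude φ spans R cos φ, so Δλ = ΔE / (R cos φ) = -66.9 / (6367000 × 0.946164) = -1.1105e-05 rad = -2.291″.

Δλ = -2.29″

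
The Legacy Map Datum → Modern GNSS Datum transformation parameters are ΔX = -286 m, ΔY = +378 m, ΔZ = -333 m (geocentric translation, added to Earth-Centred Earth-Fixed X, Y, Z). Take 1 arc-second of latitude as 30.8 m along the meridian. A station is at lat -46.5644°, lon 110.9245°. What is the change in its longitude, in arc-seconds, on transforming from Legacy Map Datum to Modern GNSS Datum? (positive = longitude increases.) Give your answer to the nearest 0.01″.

sin φ = -0.726148, cos φ = 0.687539, sin λ = 0.934052, cos λ = -0.357137.
East component: ΔE = −sin λ·ΔX + cos λ·ΔY = −(0.934052)(-286) + (-0.357137)(378) = 132.14 m.
1° of latitude spans 3600 × 30.80 = 110880 m; at latitude φ, 1° of longitude spans that × cos φ = 76234.3 m, so Δλ = 132.14 / 76234.3 × 3600 = 6.240″.

Δλ = 6.24″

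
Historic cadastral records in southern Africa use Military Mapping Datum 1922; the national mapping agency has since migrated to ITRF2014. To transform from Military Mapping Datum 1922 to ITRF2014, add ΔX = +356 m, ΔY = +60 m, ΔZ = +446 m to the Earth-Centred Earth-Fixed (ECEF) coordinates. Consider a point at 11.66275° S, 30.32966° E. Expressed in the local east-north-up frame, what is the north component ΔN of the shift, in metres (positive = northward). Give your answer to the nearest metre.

At φ = -11.66275°, λ = 30.32966°: sin φ = -0.202151, cos φ = 0.979354, sin λ = 0.504975, cos λ = 0.863134.
ΔN = −sin φ cos λ·ΔX − sin φ sin λ·ΔY + cos φ·ΔZ = −(-0.202151)(0.863134)(356) − (-0.202151)(0.504975)(60) + (0.979354)(446) = 505.03 m.

ΔN = 505 m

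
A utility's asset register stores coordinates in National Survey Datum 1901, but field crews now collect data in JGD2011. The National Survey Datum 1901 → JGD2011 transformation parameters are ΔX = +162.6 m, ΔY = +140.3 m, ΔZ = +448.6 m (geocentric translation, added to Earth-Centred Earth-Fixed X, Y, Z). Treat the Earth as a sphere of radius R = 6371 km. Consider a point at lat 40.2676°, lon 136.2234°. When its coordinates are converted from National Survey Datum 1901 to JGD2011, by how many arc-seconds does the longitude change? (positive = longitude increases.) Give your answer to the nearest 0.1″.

sin φ = 0.646358, cos φ = 0.763034, sin λ = 0.691848, cos λ = -0.722043.
East component: ΔE = −sin λ·ΔX + cos λ·ΔY = −(0.691848)(162.6) + (-0.722043)(140.3) = -213.80 m.
1° of latitude spans πR/180 = 111195 m; at latitude φ, 1° of longitude spans that × cos φ = 84845.5 m, so Δλ = -213.80 / 84845.5 × 3600 = -9.071″.

Δλ = -9.1″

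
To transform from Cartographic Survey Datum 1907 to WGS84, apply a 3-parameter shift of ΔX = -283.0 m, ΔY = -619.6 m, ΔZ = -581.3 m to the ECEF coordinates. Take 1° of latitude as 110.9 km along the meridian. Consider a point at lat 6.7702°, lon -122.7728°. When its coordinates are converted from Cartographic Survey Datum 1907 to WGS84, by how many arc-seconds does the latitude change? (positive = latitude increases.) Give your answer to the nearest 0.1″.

Δφ = -21.3″

sin φ = 0.117888, cos φ = 0.993027, sin λ = -0.840824, cos λ = -0.541309.
North component: ΔN = −sin φ cos λ·ΔX − sin φ sin λ·ΔY + cos φ·ΔZ = −(0.117888)(-0.541309)(-283.0) − (0.117888)(-0.840824)(-619.6) + (0.993027)(-581.3) = -656.72 m.
1° of latitude spans 110900 m, so Δφ = -656.72 / 110900 × 3600 = -21.318″.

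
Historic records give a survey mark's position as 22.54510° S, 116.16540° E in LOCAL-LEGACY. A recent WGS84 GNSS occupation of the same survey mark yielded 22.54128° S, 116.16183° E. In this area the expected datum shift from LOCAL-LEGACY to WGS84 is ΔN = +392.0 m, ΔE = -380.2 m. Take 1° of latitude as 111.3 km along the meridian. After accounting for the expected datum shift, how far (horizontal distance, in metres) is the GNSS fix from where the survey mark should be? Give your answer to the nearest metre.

Observed coordinate differences: Δφ = +0.00382°, Δλ = -0.00357°.
Converting to metres (1° lat = 111300 m, cos φ = 0.923578): observed ΔN = 425.2 m, observed ΔE = -367.0 m.
Subtracting the expected shift leaves a residual of 425.2 − (392.0) = 33.2 m north and -367.0 − (-380.2) = 13.2 m east.
Residual distance = √(33.2² + 13.2²) = 35.7 m.

36 m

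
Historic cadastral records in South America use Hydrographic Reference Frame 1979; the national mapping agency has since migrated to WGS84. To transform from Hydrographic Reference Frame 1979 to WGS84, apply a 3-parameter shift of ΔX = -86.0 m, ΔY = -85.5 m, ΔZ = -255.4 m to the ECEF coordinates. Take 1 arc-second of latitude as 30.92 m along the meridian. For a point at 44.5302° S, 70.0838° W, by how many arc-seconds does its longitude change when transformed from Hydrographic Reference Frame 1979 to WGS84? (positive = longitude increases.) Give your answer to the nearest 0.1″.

Δλ = -5.0″

sin φ = -0.701285, cos φ = 0.712881, sin λ = -0.940192, cos λ = 0.340645.
East component: ΔE = −sin λ·ΔX + cos λ·ΔY = −(-0.940192)(-86.0) + (0.340645)(-85.5) = -109.98 m.
1° of latitude spans 3600 × 30.92 = 111312 m; at latitude φ, 1° of longitude spans that × cos φ = 79352.2 m, so Δλ = -109.98 / 79352.2 × 3600 = -4.990″.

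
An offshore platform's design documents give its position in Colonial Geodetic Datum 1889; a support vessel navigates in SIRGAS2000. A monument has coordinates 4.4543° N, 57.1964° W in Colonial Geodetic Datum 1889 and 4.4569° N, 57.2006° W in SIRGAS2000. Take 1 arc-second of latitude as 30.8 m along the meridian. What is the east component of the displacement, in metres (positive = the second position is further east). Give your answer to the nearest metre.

Δφ = 4.4569° − 4.4543° = +0.0026°; Δλ = -57.2006° − -57.1964° = -0.0042°.
1° of latitude = 3600 × 30.80 = 110880 m.
ΔN = Δφ × 110880 = 288.3 m; ΔE = Δλ × 110880 × cos(4.4543°) = -0.0042 × 110880 × 0.996980 = -464.3 m.

ΔE = -464 m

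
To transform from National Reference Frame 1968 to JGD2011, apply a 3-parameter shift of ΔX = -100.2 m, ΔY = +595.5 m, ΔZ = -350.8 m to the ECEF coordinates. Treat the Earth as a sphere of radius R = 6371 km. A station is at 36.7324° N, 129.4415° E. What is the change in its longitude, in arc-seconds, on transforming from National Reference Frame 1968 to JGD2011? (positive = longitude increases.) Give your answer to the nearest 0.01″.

sin φ = 0.598078, cos φ = 0.801438, sin λ = 0.772274, cos λ = -0.635290.
East component: ΔE = −sin λ·ΔX + cos λ·ΔY = −(0.772274)(-100.2) + (-0.635290)(595.5) = -300.93 m.
1° of latitude spans πR/180 = 111195 m; at latitude φ, 1° of longitude spans that × cos φ = 89115.8 m, so Δλ = -300.93 / 89115.8 × 3600 = -12.157″.

Δλ = -12.16″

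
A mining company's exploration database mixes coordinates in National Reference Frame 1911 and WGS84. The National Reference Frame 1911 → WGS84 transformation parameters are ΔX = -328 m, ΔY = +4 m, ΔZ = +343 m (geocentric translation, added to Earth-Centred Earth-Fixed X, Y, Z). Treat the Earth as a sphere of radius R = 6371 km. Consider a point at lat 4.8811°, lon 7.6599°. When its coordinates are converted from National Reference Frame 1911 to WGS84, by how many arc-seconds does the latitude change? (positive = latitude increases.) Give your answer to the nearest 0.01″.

Δφ = 11.96″

sin φ = 0.085088, cos φ = 0.996373, sin λ = 0.133293, cos λ = 0.991077.
North component: ΔN = −sin φ cos λ·ΔX − sin φ sin λ·ΔY + cos φ·ΔZ = −(0.085088)(0.991077)(-328) − (0.085088)(0.133293)(4) + (0.996373)(343) = 369.37 m.
1° of latitude spans πR/180 = 111195 m, so Δφ = 369.37 / 111195 × 3600 = 11.959″.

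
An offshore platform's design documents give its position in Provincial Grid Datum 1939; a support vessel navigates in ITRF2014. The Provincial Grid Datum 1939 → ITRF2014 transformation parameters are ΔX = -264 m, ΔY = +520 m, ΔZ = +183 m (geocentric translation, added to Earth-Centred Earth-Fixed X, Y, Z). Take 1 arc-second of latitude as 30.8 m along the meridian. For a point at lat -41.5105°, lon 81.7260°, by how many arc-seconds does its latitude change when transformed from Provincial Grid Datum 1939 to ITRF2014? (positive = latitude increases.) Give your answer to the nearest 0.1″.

Δφ = 14.7″

sin φ = -0.662757, cos φ = 0.748834, sin λ = 0.989591, cos λ = 0.143907.
North component: ΔN = −sin φ cos λ·ΔX − sin φ sin λ·ΔY + cos φ·ΔZ = −(-0.662757)(0.143907)(-264) − (-0.662757)(0.989591)(520) + (0.748834)(183) = 452.90 m.
1° of latitude spans 3600 × 30.80 = 110880 m, so Δφ = 452.90 / 110880 × 3600 = 14.705″.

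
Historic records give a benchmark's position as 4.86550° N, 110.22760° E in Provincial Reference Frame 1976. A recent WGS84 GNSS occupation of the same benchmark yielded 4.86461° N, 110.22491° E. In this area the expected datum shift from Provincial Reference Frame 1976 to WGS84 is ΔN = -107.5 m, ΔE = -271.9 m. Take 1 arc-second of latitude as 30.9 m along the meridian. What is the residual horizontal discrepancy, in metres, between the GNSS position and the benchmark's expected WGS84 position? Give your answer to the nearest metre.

28 m

Observed coordinate differences: Δφ = -0.00089°, Δλ = -0.00269°.
Converting to metres (1° lat = 111240 m, cos φ = 0.996397): observed ΔN = -99.0 m, observed ΔE = -298.2 m.
Subtracting the expected shift leaves a residual of -99.0 − (-107.5) = 8.5 m north and -298.2 − (-271.9) = -26.3 m east.
Residual distance = √(8.5² + (-26.3)²) = 27.6 m.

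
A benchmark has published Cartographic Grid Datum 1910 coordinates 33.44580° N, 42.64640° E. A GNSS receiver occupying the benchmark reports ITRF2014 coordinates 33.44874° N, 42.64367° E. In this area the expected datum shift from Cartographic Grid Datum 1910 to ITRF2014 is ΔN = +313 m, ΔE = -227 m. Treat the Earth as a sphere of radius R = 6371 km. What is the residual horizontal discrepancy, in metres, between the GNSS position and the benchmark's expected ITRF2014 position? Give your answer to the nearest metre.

Observed coordinate differences: Δφ = +0.00294°, Δλ = -0.00273°.
Converting to metres (1° lat = 111195 m, cos φ = 0.834408): observed ΔN = 326.9 m, observed ΔE = -253.3 m.
Subtracting the expected shift leaves a residual of 326.9 − (313) = 13.9 m north and -253.3 − (-227) = -26.3 m east.
Residual distance = √(13.9² + (-26.3)²) = 29.7 m.

30 m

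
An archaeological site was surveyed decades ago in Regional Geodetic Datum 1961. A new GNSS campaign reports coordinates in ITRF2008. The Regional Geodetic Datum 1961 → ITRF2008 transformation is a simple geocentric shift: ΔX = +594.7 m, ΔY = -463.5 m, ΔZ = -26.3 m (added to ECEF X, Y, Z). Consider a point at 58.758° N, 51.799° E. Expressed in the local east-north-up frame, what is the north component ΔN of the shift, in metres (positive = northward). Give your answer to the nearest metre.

At φ = 58.758°, λ = 51.799°: sin φ = 0.854984, cos φ = 0.518654, sin λ = 0.785846, cos λ = 0.618422.
ΔN = −sin φ cos λ·ΔX − sin φ sin λ·ΔY + cos φ·ΔZ = −(0.854984)(0.618422)(594.7) − (0.854984)(0.785846)(-463.5) + (0.518654)(-26.3) = -16.66 m.

ΔN = -17 m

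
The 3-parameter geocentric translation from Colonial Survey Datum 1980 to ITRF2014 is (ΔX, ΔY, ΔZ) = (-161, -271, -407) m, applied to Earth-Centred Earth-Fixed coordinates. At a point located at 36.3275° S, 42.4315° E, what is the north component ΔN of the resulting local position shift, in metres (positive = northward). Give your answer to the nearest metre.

The local north axis is (−sin φ cos λ, −sin φ sin λ, cos φ), giving ΔN = -70.396 − 108.318 − 327.897 = -506.61 m.

ΔN = -507 m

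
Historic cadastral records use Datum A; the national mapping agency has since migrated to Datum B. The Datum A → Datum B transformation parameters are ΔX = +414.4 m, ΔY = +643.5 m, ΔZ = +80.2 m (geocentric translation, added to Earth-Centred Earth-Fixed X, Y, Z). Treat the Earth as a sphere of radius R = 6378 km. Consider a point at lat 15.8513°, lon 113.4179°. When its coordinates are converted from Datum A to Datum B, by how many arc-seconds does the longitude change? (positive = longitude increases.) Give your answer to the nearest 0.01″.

Δλ = -21.38″

sin φ = 0.273142, cos φ = 0.961974, sin λ = 0.917631, cos λ = -0.397435.
East component: ΔE = −sin λ·ΔX + cos λ·ΔY = −(0.917631)(414.4) + (-0.397435)(643.5) = -636.02 m.
1° of latitude spans πR/180 = 111317 m; at latitude φ, 1° of longitude spans that × cos φ = 107084.1 m, so Δλ = -636.02 / 107084.1 × 3600 = -21.382″.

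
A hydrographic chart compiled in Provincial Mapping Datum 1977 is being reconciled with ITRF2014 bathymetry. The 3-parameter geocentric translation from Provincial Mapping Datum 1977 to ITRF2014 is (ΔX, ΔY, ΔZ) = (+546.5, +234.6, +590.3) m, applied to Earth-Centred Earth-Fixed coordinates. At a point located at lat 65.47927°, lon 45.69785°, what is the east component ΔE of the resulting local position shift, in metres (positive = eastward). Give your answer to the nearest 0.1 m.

ΔE = -227.3 m

At φ = 65.47927°, λ = 45.69785°: sin φ = 0.909811, cos φ = 0.415022, sin λ = 0.715667, cos λ = 0.698442.
ΔE = −sin λ·ΔX + cos λ·ΔY = −(0.715667)·(546.5) + (0.698442)·(234.6) = -227.26 m.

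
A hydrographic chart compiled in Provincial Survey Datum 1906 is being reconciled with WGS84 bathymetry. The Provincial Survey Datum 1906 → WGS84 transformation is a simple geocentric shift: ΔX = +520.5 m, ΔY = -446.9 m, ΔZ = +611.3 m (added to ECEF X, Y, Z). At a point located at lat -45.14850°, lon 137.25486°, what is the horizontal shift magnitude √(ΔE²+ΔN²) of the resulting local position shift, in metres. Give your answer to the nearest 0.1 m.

At φ = -45.14850°, λ = 137.25486°: sin φ = -0.708937, cos φ = 0.705272, sin λ = 0.678738, cos λ = -0.734380.
ΔE = −sin λ·ΔX + cos λ·ΔY = −(0.678738)·(520.5) + (-0.734380)·(-446.9) = -25.09 m.
ΔN = −sin φ cos λ·ΔX − sin φ sin λ·ΔY + cos φ·ΔZ = −(-0.708937)(-0.734380)(520.5) − (-0.708937)(0.678738)(-446.9) + (0.705272)(611.3) = -54.90 m.
Horizontal magnitude = √(ΔE² + ΔN²) = √((-25.09)² + (-54.90)²) = 60.36 m.

60.4 m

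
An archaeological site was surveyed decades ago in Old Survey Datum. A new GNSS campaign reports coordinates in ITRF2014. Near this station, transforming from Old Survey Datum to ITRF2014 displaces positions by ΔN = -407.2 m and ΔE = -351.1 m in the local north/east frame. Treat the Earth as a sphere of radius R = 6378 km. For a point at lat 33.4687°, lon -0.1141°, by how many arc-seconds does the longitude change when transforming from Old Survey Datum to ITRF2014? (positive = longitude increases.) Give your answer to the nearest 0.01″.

At latitude 33.4687°, cos φ = 0.834187.
One radian of longitude at latitude φ spans R cos φ, so Δλ = ΔE / (R cos φ) = -351.1 / (6378000 × 0.834187) = -6.5991e-05 rad = -13.612″.

Δλ = -13.61″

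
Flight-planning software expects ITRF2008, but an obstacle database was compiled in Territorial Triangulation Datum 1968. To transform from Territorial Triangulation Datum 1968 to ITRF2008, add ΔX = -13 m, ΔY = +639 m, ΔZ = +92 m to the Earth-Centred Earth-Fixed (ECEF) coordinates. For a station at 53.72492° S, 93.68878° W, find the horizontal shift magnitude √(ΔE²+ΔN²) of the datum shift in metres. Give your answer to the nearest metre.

462 m

At φ = -53.72492°, λ = -93.68878°: sin φ = -0.806186, cos φ = 0.591663, sin λ = -0.997928, cos λ = -0.064337.
ΔE = −sin λ·ΔX + cos λ·ΔY = −(-0.997928)·(-13) + (-0.064337)·(639) = -54.08 m.
ΔN = −sin φ cos λ·ΔX − sin φ sin λ·ΔY + cos φ·ΔZ = −(-0.806186)(-0.064337)(-13) − (-0.806186)(-0.997928)(639) + (0.591663)(92) = -458.98 m.
Horizontal magnitude = √(ΔE² + ΔN²) = √((-54.08)² + (-458.98)²) = 462.15 m.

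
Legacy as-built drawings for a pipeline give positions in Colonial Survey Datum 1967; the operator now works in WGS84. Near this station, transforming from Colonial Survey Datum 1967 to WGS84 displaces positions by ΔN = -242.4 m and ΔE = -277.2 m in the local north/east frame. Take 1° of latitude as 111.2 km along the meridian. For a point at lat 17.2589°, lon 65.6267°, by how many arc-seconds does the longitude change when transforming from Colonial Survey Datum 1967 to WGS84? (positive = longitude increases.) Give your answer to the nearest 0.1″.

At latitude 17.2589°, cos φ = 0.954974.
1° of longitude at this latitude = 111.2 × cos φ = 106.19 km, so Δλ = -277.2 / 106193.1 = -0.0026103° = -9.397″.

Δλ = -9.4″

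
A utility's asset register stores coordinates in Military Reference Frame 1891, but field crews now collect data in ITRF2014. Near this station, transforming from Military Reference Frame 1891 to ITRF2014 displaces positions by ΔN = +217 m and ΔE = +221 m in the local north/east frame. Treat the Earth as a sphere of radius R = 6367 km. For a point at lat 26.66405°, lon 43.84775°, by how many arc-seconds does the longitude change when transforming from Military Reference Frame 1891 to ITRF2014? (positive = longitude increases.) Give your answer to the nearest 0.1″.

At latitude 26.66405°, cos φ = 0.893653.
One radian of longitude at latitude φ spans R cos φ, so Δλ = ΔE / (R cos φ) = 221.0 / (6367000 × 0.893653) = 3.8841e-05 rad = 8.011″.

Δλ = 8.0″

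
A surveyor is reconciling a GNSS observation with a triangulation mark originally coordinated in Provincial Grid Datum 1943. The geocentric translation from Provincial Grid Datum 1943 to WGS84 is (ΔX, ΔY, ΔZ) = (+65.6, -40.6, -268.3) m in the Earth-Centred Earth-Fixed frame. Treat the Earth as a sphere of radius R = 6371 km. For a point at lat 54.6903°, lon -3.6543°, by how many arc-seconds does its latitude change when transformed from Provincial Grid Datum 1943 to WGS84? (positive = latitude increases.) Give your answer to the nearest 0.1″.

sin φ = 0.816040, cos φ = 0.577996, sin λ = -0.063736, cos λ = 0.997967.
North component: ΔN = −sin φ cos λ·ΔX − sin φ sin λ·ΔY + cos φ·ΔZ = −(0.816040)(0.997967)(65.6) − (0.816040)(-0.063736)(-40.6) + (0.577996)(-268.3) = -210.61 m.
1° of latitude spans πR/180 = 111195 m, so Δφ = -210.61 / 111195 × 3600 = -6.819″.

Δφ = -6.8″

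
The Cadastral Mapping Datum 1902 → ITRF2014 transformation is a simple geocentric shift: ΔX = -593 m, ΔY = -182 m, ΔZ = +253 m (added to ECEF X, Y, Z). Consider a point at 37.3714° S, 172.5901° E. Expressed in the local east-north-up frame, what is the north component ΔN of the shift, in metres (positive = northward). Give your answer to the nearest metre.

ΔN = 544 m

At φ = -37.3714°, λ = 172.5901°: sin φ = -0.606979, cos φ = 0.794718, sin λ = 0.128967, cos λ = -0.991649.
ΔN = −sin φ cos λ·ΔX − sin φ sin λ·ΔY + cos φ·ΔZ = −(-0.606979)(-0.991649)(-593) − (-0.606979)(0.128967)(-182) + (0.794718)(253) = 543.75 m.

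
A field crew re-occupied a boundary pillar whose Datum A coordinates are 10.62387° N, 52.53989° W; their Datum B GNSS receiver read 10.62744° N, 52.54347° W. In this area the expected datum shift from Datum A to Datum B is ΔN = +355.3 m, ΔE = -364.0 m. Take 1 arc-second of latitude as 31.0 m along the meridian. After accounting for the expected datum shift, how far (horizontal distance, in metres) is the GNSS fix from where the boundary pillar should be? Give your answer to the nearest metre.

52 m

Observed coordinate differences: Δφ = +0.00357°, Δλ = -0.00358°.
Converting to metres (1° lat = 111600 m, cos φ = 0.982859): observed ΔN = 398.4 m, observed ΔE = -392.7 m.
Subtracting the expected shift leaves a residual of 398.4 − (355.3) = 43.1 m north and -392.7 − (-364.0) = -28.7 m east.
Residual distance = √(43.1² + (-28.7)²) = 51.8 m.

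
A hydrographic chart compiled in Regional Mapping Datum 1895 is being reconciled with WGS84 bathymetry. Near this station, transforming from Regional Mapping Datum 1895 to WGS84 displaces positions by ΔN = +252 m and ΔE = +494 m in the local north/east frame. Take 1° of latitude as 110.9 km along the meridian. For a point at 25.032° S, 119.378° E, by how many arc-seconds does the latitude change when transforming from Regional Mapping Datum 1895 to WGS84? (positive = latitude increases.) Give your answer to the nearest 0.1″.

1° of latitude = 110.9 km, so Δφ = 252.0 / 110900 = 0.0022723° = 8.180″.

Δφ = 8.2″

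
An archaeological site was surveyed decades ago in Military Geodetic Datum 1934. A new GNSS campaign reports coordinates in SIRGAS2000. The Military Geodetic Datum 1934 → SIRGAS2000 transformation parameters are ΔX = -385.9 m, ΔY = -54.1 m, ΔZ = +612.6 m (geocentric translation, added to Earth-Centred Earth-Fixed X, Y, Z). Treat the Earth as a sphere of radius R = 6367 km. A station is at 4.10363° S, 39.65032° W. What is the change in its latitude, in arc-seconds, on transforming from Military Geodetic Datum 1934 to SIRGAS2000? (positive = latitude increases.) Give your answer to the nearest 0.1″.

sin φ = -0.071561, cos φ = 0.997436, sin λ = -0.638100, cos λ = 0.769953.
North component: ΔN = −sin φ cos λ·ΔX − sin φ sin λ·ΔY + cos φ·ΔZ = −(-0.071561)(0.769953)(-385.9) − (-0.071561)(-0.638100)(-54.1) + (0.997436)(612.6) = 592.24 m.
1° of latitude spans πR/180 = 111125 m, so Δφ = 592.24 / 111125 × 3600 = 19.186″.

Δφ = 19.2″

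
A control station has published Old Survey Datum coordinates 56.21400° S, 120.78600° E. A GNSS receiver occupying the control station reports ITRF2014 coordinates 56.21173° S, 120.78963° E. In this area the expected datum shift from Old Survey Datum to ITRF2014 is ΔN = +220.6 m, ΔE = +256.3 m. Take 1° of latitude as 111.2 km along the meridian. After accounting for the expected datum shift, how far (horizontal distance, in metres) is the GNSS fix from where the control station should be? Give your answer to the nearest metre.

Observed coordinate differences: Δφ = +0.00227°, Δλ = +0.00363°.
Converting to metres (1° lat = 111200 m, cos φ = 0.556093): observed ΔN = 252.4 m, observed ΔE = 224.5 m.
Subtracting the expected shift leaves a residual of 252.4 − (220.6) = 31.8 m north and 224.5 − (256.3) = -31.8 m east.
Residual distance = √(31.8² + (-31.8)²) = 45.0 m.

45 m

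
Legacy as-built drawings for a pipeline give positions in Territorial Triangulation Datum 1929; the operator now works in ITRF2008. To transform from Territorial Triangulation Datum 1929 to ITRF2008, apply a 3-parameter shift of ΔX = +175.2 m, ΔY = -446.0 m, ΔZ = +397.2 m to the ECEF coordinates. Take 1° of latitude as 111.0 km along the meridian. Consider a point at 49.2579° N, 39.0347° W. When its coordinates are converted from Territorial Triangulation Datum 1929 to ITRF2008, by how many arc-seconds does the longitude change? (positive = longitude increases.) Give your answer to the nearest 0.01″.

Δλ = -11.73″

sin φ = 0.757655, cos φ = 0.652655, sin λ = -0.629791, cos λ = 0.776765.
East component: ΔE = −sin λ·ΔX + cos λ·ΔY = −(-0.629791)(175.2) + (0.776765)(-446.0) = -236.10 m.
1° of latitude spans 111000 m; at latitude φ, 1° of longitude spans that × cos φ = 72444.7 m, so Δλ = -236.10 / 72444.7 × 3600 = -11.732″.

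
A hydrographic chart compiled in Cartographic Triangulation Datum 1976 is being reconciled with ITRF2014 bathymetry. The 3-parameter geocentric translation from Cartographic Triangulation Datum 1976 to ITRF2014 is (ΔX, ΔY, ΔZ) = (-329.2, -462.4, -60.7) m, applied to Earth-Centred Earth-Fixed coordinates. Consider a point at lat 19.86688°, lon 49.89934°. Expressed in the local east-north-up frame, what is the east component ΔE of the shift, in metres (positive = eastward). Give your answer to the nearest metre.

ΔE = -46 m

The local east axis at (φ, λ) is (−sin λ, cos λ, 0), so ΔE = −sin(49.89934°)·(-329.2) + cos(49.89934°)·(-462.4) = -46.04 m.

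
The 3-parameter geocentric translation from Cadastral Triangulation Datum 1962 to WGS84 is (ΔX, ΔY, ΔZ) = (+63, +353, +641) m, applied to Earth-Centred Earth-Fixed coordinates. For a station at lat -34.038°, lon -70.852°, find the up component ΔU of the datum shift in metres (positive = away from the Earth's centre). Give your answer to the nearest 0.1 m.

ΔU = -618.0 m

The local up (radial) axis is (cos φ cos λ, cos φ sin λ, sin φ), giving ΔU = 17.124 − 276.335 − 358.795 = -618.01 m.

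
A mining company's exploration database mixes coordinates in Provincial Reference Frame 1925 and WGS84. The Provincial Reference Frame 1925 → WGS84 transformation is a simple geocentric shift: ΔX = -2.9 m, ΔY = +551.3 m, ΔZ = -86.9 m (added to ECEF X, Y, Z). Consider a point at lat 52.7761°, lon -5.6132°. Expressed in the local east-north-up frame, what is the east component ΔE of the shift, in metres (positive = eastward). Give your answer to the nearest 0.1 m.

At φ = 52.7761°, λ = -5.6132°: sin φ = 0.796278, cos φ = 0.604931, sin λ = -0.097812, cos λ = 0.995205.
ΔE = −sin λ·ΔX + cos λ·ΔY = −(-0.097812)·(-2.9) + (0.995205)·(551.3) = 548.37 m.

ΔE = 548.4 m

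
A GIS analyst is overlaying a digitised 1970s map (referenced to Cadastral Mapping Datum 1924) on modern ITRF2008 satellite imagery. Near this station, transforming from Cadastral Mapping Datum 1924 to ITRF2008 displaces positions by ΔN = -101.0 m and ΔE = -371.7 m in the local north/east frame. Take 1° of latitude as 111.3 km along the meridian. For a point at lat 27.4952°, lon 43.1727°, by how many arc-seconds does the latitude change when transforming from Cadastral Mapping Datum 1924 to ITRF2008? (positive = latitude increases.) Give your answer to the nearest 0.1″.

Δφ = -3.3″

1° of latitude = 111.3 km, so Δφ = -101.0 / 111300 = -0.0009075° = -3.267″.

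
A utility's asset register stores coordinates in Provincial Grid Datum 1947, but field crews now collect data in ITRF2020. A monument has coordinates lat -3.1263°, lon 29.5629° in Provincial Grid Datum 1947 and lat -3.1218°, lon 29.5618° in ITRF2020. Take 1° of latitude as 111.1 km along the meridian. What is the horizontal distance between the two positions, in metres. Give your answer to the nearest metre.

515 m

Δφ = -3.1218° − -3.1263° = +0.0045°; Δλ = 29.5618° − 29.5629° = -0.0011°.
ΔN = Δφ × 111100 = 500.0 m; ΔE = Δλ × 111100 × cos(-3.1263°) = -0.0011 × 111100 × 0.998512 = -122.0 m.
Distance = √(ΔE² + ΔN²) = √((-122.0)² + 500.0²) = 514.6 m.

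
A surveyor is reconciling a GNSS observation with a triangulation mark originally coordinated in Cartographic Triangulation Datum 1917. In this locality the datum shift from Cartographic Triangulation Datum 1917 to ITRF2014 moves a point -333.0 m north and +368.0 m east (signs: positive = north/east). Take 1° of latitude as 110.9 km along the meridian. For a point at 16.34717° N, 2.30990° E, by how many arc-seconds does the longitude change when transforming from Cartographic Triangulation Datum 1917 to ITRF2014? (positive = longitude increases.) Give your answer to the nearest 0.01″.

Δλ = 12.45″

At latitude 16.34717°, cos φ = 0.959574.
1° of longitude at this latitude = 110.9 × cos φ = 106.42 km, so Δλ = 368.0 / 106416.7 = 0.0034581° = 12.449″.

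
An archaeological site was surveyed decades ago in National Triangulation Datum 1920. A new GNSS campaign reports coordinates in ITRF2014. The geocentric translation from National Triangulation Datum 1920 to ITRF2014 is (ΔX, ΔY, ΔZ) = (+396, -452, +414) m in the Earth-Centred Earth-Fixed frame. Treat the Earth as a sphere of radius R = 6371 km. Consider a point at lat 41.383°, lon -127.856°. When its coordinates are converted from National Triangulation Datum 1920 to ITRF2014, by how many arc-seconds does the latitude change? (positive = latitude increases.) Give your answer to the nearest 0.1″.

Δφ = 7.6″

sin φ = 0.661089, cos φ = 0.750307, sin λ = -0.789556, cos λ = -0.613679.
North component: ΔN = −sin φ cos λ·ΔX − sin φ sin λ·ΔY + cos φ·ΔZ = −(0.661089)(-0.613679)(396) − (0.661089)(-0.789556)(-452) + (0.750307)(414) = 235.35 m.
1° of latitude spans πR/180 = 111195 m, so Δφ = 235.35 / 111195 × 3600 = 7.620″.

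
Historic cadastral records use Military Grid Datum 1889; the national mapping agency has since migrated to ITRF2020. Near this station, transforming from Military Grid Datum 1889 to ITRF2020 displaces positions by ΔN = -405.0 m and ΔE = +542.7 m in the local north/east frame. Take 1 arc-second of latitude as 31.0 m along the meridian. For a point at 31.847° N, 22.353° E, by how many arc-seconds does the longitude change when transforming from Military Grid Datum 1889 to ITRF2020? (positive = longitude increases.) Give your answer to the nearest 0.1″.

Δλ = 20.6″

At latitude 31.847°, cos φ = 0.849460.
1″ of longitude at this latitude = 31.00 × cos φ = 26.3333 m, so Δλ = 542.7 / 26.3333 = 20.609″.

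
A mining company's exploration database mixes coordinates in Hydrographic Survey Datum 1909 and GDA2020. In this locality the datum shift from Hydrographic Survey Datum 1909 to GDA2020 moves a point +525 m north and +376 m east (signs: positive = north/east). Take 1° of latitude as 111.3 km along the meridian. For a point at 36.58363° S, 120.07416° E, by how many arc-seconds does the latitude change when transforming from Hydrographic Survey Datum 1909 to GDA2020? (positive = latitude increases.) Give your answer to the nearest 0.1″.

Δφ = 17.0″

1° of latitude = 111.3 km, so Δφ = 525.0 / 111300 = 0.0047170° = 16.981″.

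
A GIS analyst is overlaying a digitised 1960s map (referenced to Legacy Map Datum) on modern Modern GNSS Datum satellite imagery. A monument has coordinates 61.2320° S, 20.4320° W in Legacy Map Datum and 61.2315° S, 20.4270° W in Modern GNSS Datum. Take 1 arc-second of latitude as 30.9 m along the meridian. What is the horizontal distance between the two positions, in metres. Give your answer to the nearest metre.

Δφ = -61.2315° − -61.2320° = +0.0005°; Δλ = -20.4270° − -20.4320° = +0.0050°.
1° of latitude = 3600 × 30.90 = 111240 m.
ΔN = Δφ × 111240 = 55.6 m; ΔE = Δλ × 111240 × cos(-61.2320°) = +0.0050 × 111240 × 0.481264 = 267.7 m.
Distance = √(ΔE² + ΔN²) = √(267.7² + 55.6²) = 273.4 m.

273 m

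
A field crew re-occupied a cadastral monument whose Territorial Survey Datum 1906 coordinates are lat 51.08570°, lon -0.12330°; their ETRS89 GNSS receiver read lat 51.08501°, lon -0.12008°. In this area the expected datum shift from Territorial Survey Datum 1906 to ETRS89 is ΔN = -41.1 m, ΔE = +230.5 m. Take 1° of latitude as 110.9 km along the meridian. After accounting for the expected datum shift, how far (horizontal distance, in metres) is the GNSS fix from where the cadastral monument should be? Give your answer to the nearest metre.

36 m

Observed coordinate differences: Δφ = -0.00069°, Δλ = +0.00322°.
Converting to metres (1° lat = 110900 m, cos φ = 0.628157): observed ΔN = -76.5 m, observed ΔE = 224.3 m.
Subtracting the expected shift leaves a residual of -76.5 − (-41.1) = -35.4 m north and 224.3 − (230.5) = -6.2 m east.
Residual distance = √((-35.4)² + (-6.2)²) = 36.0 m.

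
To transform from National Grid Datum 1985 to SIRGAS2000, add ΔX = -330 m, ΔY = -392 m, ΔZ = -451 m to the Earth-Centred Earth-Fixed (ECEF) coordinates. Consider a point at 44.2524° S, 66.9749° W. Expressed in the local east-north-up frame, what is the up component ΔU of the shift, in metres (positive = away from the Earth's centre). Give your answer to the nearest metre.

At φ = -44.2524°, λ = -66.9749°: sin φ = -0.697820, cos φ = 0.716273, sin λ = -0.920334, cos λ = 0.391134.
ΔU = cos φ cos λ·ΔX + cos φ sin λ·ΔY + sin φ·ΔZ = (0.716273)(0.391134)(-330) + (0.716273)(-0.920334)(-392) + (-0.697820)(-451) = 480.67 m.

ΔU = 481 m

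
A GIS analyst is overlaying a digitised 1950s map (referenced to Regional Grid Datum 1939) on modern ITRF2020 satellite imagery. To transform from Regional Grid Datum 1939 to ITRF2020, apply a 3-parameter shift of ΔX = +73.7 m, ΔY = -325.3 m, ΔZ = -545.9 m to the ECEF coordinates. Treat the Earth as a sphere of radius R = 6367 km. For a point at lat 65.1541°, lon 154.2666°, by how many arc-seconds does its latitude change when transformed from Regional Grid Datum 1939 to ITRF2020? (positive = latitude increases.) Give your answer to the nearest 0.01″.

sin φ = 0.907441, cos φ = 0.420179, sin λ = 0.434184, cos λ = -0.900824.
North component: ΔN = −sin φ cos λ·ΔX − sin φ sin λ·ΔY + cos φ·ΔZ = −(0.907441)(-0.900824)(73.7) − (0.907441)(0.434184)(-325.3) + (0.420179)(-545.9) = -40.96 m.
1° of latitude spans πR/180 = 111125 m, so Δφ = -40.96 / 111125 × 3600 = -1.327″.

Δφ = -1.33″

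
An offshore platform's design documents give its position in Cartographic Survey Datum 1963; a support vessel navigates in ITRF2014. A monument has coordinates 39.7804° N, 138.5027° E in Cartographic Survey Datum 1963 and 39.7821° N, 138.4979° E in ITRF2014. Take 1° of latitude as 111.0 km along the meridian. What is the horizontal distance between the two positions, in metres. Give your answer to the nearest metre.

451 m

Δφ = 39.7821° − 39.7804° = +0.0017°; Δλ = 138.4979° − 138.5027° = -0.0048°.
ΔN = Δφ × 111000 = 188.7 m; ΔE = Δλ × 111000 × cos(39.7804°) = -0.0048 × 111000 × 0.768502 = -409.5 m.
Distance = √(ΔE² + ΔN²) = √((-409.5)² + 188.7²) = 450.8 m.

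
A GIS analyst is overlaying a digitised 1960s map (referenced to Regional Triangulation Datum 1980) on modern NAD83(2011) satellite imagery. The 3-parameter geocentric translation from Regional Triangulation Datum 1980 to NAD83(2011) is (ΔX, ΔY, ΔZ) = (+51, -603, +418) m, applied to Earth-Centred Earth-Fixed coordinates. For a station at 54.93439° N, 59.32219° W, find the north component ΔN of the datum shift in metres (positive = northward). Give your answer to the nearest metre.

The local north axis is (−sin φ cos λ, −sin φ sin λ, cos φ), giving ΔN = -21.298 − 424.480 + 240.147 = -205.63 m.

ΔN = -206 m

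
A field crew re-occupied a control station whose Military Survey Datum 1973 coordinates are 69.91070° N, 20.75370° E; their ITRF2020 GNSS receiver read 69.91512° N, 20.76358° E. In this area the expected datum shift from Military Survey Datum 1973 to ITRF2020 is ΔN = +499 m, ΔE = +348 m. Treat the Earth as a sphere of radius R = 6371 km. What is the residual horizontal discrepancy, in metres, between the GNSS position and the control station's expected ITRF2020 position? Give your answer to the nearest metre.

30 m

Observed coordinate differences: Δφ = +0.00442°, Δλ = +0.00988°.
Converting to metres (1° lat = 111195 m, cos φ = 0.343484): observed ΔN = 491.5 m, observed ΔE = 377.4 m.
Subtracting the expected shift leaves a residual of 491.5 − (499) = -7.5 m north and 377.4 − (348) = 29.4 m east.
Residual distance = √((-7.5)² + 29.4²) = 30.3 m.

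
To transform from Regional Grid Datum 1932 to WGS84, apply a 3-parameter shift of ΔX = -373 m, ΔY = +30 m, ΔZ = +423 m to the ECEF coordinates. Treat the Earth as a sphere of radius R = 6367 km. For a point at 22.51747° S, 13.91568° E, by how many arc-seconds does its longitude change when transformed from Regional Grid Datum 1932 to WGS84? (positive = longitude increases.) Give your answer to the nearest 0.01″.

sin φ = -0.382965, cos φ = 0.923763, sin λ = 0.240494, cos λ = 0.970651.
East component: ΔE = −sin λ·ΔX + cos λ·ΔY = −(0.240494)(-373) + (0.970651)(30) = 118.82 m.
1° of latitude spans πR/180 = 111125 m; at latitude φ, 1° of longitude spans that × cos φ = 102653.2 m, so Δλ = 118.82 / 102653.2 × 3600 = 4.167″.

Δλ = 4.17″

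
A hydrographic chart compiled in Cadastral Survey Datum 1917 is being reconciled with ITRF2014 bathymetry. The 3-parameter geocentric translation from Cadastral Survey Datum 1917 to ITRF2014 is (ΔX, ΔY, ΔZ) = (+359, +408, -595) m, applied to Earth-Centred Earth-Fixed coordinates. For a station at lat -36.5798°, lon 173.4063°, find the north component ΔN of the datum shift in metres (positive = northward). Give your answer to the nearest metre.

ΔN = -662 m

The local north axis is (−sin φ cos λ, −sin φ sin λ, cos φ), giving ΔN = -212.528 + 27.920 − 477.801 = -662.41 m.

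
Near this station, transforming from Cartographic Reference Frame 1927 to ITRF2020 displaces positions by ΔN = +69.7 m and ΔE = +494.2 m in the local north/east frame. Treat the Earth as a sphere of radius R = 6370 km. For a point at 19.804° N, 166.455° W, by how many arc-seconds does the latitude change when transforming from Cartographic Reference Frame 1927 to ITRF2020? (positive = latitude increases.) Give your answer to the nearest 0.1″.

On a sphere of radius R, 1 rad of latitude = R, so Δφ = ΔN / R = 69.7 / 6370000 = 1.0942e-05 rad = 2.257″.

Δφ = 2.3″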